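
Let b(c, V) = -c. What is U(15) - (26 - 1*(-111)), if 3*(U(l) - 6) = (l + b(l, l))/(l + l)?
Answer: -131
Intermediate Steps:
U(l) = 6 (U(l) = 6 + ((l - l)/(l + l))/3 = 6 + (0/((2*l)))/3 = 6 + (0*(1/(2*l)))/3 = 6 + (1/3)*0 = 6 + 0 = 6)
U(15) - (26 - 1*(-111)) = 6 - (26 - 1*(-111)) = 6 - (26 + 111) = 6 - 1*137 = 6 - 137 = -131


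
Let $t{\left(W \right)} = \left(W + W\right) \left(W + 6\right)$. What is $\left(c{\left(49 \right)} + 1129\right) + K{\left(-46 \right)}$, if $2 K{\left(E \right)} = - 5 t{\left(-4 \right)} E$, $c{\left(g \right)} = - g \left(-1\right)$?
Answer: $-662$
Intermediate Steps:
$t{\left(W \right)} = 2 W \left(6 + W\right)$
$c{\left(g \right)} = g$
$K{\left(E \right)} = 40 E$ ($K{\left(E \right)} = \frac{- 5 \cdot 2 \left(-4\right) \left(6 - 4\right) E}{2} = \frac{- 5 \cdot 2 \left(-4\right) 2 E}{2} = \frac{\left(-5\right) \left(-16\right) E}{2} = \frac{80 E}{2} = 40 E$)
$\left(c{\left(49 \right)} + 1129\right) + K{\left(-46 \right)} = \left(49 + 1129\right) + 40 \left(-46\right) = 1178 - 1840 = -662$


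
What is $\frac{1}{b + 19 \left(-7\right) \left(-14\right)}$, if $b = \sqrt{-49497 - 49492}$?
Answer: $\frac{1862}{3566033} - \frac{i \sqrt{98989}}{3566033} \approx 0.00052215 - 8.8228 \cdot 10^{-5} i$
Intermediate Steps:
$b = i \sqrt{98989}$ ($b = \sqrt{-98989} = i \sqrt{98989} \approx 314.63 i$)
$\frac{1}{b + 19 \left(-7\right) \left(-14\right)} = \frac{1}{i \sqrt{98989} + 19 \left(-7\right) \left(-14\right)} = \frac{1}{i \sqrt{98989} - -1862} = \frac{1}{i \sqrt{98989} + 1862} = \frac{1}{1862 + i \sqrt{98989}}$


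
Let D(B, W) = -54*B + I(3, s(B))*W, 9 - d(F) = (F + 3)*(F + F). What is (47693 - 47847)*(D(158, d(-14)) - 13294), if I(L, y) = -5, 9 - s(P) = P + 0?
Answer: 3130974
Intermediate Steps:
s(P) = 9 - P (s(P) = 9 - (P + 0) = 9 - P)
d(F) = 9 - 2*F*(3 + F) (d(F) = 9 - (F + 3)*(F + F) = 9 - (3 + F)*2*F = 9 - 2*F*(3 + F))
D(B, W) = -54*B - 5*W
(47693 - 47847)*(D(158, d(-14)) - 13294) = (47693 - 47847)*((-54*158 - 5*(9 - 6*(-14) - 2*(-14)²)) - 13294) = -154*((-8532 - 5*(9 + 84 - 2*196)) - 13294) = -154*((-8532 - 5*(9 + 84 - 392)) - 13294) = -154*((-8532 - 5*(-299)) - 13294) = -154*((-8532 + 1495) - 13294) = -154*(-7037 - 13294) = -154*(-20331) = 3130974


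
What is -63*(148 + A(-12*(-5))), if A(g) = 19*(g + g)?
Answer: -152964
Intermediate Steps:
A(g) = 38*g (A(g) = 19*(2*g) = 38*g)
-63*(148 + A(-12*(-5))) = -63*(148 + 38*(-12*(-5))) = -63*(148 + 38*60) = -63*(148 + 2280) = -63*2428 = -152964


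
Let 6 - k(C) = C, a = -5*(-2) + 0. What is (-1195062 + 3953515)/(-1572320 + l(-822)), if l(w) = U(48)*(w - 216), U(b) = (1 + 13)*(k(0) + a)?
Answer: -2758453/1804832 ≈ -1.5284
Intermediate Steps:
a = 10 (a = 10 + 0 = 10)
k(C) = 6 - C
U(b) = 224 (U(b) = (1 + 13)*((6 - 1*0) + 10) = 14*((6 + 0) + 10) = 14*(6 + 10) = 14*16 = 224)
l(w) = -48384 + 224*w (l(w) = 224*(w - 216) = 224*(-216 + w) = -48384 + 224*w)
(-1195062 + 3953515)/(-1572320 + l(-822)) = (-1195062 + 3953515)/(-1572320 + (-48384 + 224*(-822))) = 2758453/(-1572320 + (-48384 - 184128)) = 2758453/(-1572320 - 232512) = 2758453/(-1804832) = 2758453*(-1/1804832) = -2758453/1804832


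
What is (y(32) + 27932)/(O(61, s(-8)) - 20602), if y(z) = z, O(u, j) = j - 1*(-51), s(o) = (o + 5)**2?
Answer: -13982/10271 ≈ -1.3613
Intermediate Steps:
s(o) = (5 + o)**2
O(u, j) = 51 + j (O(u, j) = j + 51 = 51 + j)
(y(32) + 27932)/(O(61, s(-8)) - 20602) = (32 + 27932)/((51 + (5 - 8)**2) - 20602) = 27964/((51 + (-3)**2) - 20602) = 27964/((51 + 9) - 20602) = 27964/(60 - 20602) = 27964/(-20542) = 27964*(-1/20542) = -13982/10271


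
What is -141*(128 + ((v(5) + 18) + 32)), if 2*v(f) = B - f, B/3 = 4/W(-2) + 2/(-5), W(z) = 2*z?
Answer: -122247/5 ≈ -24449.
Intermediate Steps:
B = -21/5 (B = 3*(4/((2*(-2))) + 2/(-5)) = 3*(4/(-4) + 2*(-⅕)) = 3*(4*(-¼) - ⅖) = 3*(-1 - ⅖) = 3*(-7/5) = -21/5 ≈ -4.2000)
v(f) = -21/10 - f/2 (v(f) = (-21/5 - f)/2 = -21/10 - f/2)
-141*(128 + ((v(5) + 18) + 32)) = -141*(128 + (((-21/10 - ½*5) + 18) + 32)) = -141*(128 + (((-21/10 - 5/2) + 18) + 32)) = -141*(128 + ((-23/5 + 18) + 32)) = -141*(128 + (67/5 + 32)) = -141*(128 + 227/5) = -141*867/5 = -122247/5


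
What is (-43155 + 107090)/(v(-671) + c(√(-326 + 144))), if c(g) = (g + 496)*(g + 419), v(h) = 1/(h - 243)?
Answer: 11090375786156330/36145558800365569 - 48871104582900*I*√182/36145558800365569 ≈ 0.30683 - 0.01824*I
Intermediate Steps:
v(h) = 1/(-243 + h)
c(g) = (419 + g)*(496 + g) (c(g) = (496 + g)*(419 + g) = (419 + g)*(496 + g))
(-43155 + 107090)/(v(-671) + c(√(-326 + 144))) = (-43155 + 107090)/(1/(-243 - 671) + (207824 + (√(-326 + 144))² + 915*√(-326 + 144))) = 63935/(1/(-914) + (207824 + (√(-182))² + 915*√(-182))) = 63935/(-1/914 + (207824 + (I*√182)² + 915*(I*√182))) = 63935/(-1/914 + (207824 - 182 + 915*I*√182)) = 63935/(-1/914 + (207642 + 915*I*√182)) = 63935/(189784787/914 + 915*I*√182)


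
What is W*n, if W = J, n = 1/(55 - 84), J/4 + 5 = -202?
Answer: 828/29 ≈ 28.552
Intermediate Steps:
J = -828 (J = -20 + 4*(-202) = -20 - 808 = -828)
n = -1/29 (n = 1/(-29) = -1/29 ≈ -0.034483)
W = -828
W*n = -828*(-1/29) = 828/29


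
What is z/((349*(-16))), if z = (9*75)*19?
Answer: -12825/5584 ≈ -2.2967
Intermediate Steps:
z = 12825 (z = 675*19 = 12825)
z/((349*(-16))) = 12825/((349*(-16))) = 12825/(-5584) = 12825*(-1/5584) = -12825/5584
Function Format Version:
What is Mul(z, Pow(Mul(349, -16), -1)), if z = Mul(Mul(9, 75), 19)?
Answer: Rational(-12825, 5584) ≈ -2.2967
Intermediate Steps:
z = 12825 (z = Mul(675, 19) = 12825)
Mul(z, Pow(Mul(349, -16), -1)) = Mul(12825, Pow(Mul(349, -16), -1)) = Mul(12825, Pow(-5584, -1)) = Mul(12825, Rational(-1, 5584)) = Rational(-12825, 5584)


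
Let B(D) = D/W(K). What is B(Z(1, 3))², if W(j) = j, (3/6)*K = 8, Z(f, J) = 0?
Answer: 0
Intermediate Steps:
K = 16 (K = 2*8 = 16)
B(D) = D/16
B(Z(1, 3))² = ((1/16)*0)² = 0² = 0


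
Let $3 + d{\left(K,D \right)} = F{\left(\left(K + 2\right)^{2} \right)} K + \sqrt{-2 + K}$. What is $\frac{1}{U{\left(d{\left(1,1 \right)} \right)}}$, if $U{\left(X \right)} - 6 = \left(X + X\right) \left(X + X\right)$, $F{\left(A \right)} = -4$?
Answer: $\frac{99}{21170} + \frac{14 i}{10585} \approx 0.0046764 + 0.0013226 i$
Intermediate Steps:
$d{\left(K,D \right)} = -3 + \sqrt{-2 + K} - 4 K$ ($d{\left(K,D \right)} = -3 - \left(- \sqrt{-2 + K} + 4 K\right) = -3 + \sqrt{-2 + K} - 4 K$)
$U{\left(X \right)} = 6 + 4 X^{2}$ ($U{\left(X \right)} = 6 + \left(X + X\right) \left(X + X\right) = 6 + 2 X 2 X = 6 + 4 X^{2}$)
$\frac{1}{U{\left(d{\left(1,1 \right)} \right)}} = \frac{1}{6 + 4 \left(-3 + \sqrt{-2 + 1} - 4\right)^{2}} = \frac{1}{6 + 4 \left(-3 + \sqrt{-1} - 4\right)^{2}} = \frac{1}{6 + 4 \left(-3 + i - 4\right)^{2}} = \frac{1}{6 + 4 \left(-7 + i\right)^{2}}$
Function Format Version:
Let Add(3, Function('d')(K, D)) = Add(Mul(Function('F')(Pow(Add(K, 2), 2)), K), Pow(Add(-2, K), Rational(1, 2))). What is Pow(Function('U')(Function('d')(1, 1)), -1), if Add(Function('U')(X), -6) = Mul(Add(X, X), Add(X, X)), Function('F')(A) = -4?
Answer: Add(Rational(99, 21170), Mul(Rational(14, 10585), I)) ≈ Add(0.0046764, Mul(0.0013226, I))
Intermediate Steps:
Function('d')(K, D) = Add(-3, Pow(Add(-2, K), Rational(1, 2)), Mul(-4, K)) (Function('d')(K, D) = Add(-3, Add(Mul(-4, K), Pow(Add(-2, K), Rational(1, 2)))) = Add(-3, Add(Pow(Add(-2, K), Rational(1, 2)), Mul(-4, K))) = Add(-3, Pow(Add(-2, K), Rational(1, 2)), Mul(-4, K)))
Function('U')(X) = Add(6, Mul(4, Pow(X, 2))) (Function('U')(X) = Add(6, Mul(Add(X, X), Add(X, X))) = Add(6, Mul(Mul(2, X), Mul(2, X))) = Add(6, Mul(4, Pow(X, 2))))
Pow(Function('U')(Function('d')(1, 1)), -1) = Pow(Add(6, Mul(4, Pow(Add(-3, Pow(Add(-2, 1), Rational(1, 2)), Mul(-4, 1)), 2))), -1) = Pow(Add(6, Mul(4, Pow(Add(-3, Pow(-1, Rational(1, 2)), -4), 2))), -1) = Pow(Add(6, Mul(4, Pow(Add(-3, I, -4), 2))), -1) = Pow(Add(6, Mul(4, Pow(Add(-7, I), 2))), -1)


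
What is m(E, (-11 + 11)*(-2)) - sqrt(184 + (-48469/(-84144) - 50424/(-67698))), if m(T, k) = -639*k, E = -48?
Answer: -sqrt(128888685015389327)/26372132 ≈ -13.613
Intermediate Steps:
m(E, (-11 + 11)*(-2)) - sqrt(184 + (-48469/(-84144) - 50424/(-67698))) = -639*(-11 + 11)*(-2) - sqrt(184 + (-48469/(-84144) - 50424/(-67698))) = -0*(-2) - sqrt(184 + (-48469*(-1/84144) - 50424*(-1/67698))) = -639*0 - sqrt(184 + (48469/84144 + 8404/11283)) = 0 - sqrt(184 + 139335767/105488528) = 0 - sqrt(19549224919/105488528) = 0 - sqrt(128888685015389327)/26372132 = -sqrt(128888685015389327)/26372132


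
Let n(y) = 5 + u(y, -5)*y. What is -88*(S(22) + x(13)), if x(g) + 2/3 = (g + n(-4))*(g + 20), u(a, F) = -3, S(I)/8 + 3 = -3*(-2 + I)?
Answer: -128128/3 ≈ -42709.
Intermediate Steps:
S(I) = 24 - 24*I (S(I) = -24 + 8*(-3*(-2 + I)) = -24 + 8*(6 - 3*I) = -24 + (48 - 24*I) = 24 - 24*I)
n(y) = 5 - 3*y
x(g) = -⅔ + (17 + g)*(20 + g) (x(g) = -⅔ + (g + (5 - 3*(-4)))*(g + 20) = -⅔ + (g + (5 + 12))*(20 + g) = -⅔ + (g + 17)*(20 + g) = -⅔ + (17 + g)*(20 + g))
-88*(S(22) + x(13)) = -88*((24 - 24*22) + (1018/3 + 13² + 37*13)) = -88*((24 - 528) + (1018/3 + 169 + 481)) = -88*(-504 + 2968/3) = -88*1456/3 = -128128/3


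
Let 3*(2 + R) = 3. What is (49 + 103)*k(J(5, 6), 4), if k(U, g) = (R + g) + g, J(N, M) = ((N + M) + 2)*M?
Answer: 1064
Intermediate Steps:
R = -1 (R = -2 + (⅓)*3 = -2 + 1 = -1)
J(N, M) = M*(2 + M + N) (J(N, M) = ((M + N) + 2)*M = (2 + M + N)*M = M*(2 + M + N))
k(U, g) = -1 + 2*g (k(U, g) = (-1 + g) + g = -1 + 2*g)
(49 + 103)*k(J(5, 6), 4) = (49 + 103)*(-1 + 2*4) = 152*(-1 + 8) = 152*7 = 1064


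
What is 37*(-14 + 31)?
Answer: 629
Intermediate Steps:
37*(-14 + 31) = 37*17 = 629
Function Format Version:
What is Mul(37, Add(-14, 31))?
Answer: 629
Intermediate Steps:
Mul(37, Add(-14, 31)) = Mul(37, 17) = 629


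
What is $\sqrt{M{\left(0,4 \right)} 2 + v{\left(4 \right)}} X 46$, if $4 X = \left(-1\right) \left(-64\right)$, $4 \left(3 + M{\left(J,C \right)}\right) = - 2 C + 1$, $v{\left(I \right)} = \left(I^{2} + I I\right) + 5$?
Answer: $368 \sqrt{110} \approx 3859.6$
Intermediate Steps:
$v{\left(I \right)} = 5 + 2 I^{2}$ ($v{\left(I \right)} = \left(I^{2} + I^{2}\right) + 5 = 2 I^{2} + 5 = 5 + 2 I^{2}$)
$M{\left(J,C \right)} = - \frac{11}{4} - \frac{C}{2}$ ($M{\left(J,C \right)} = -3 + \frac{- 2 C + 1}{4} = -3 + \frac{1 - 2 C}{4} = -3 - \left(- \frac{1}{4} + \frac{C}{2}\right) = - \frac{11}{4} - \frac{C}{2}$)
$X = 16$ ($X = \frac{\left(-1\right) \left(-64\right)}{4} = \frac{1}{4} \cdot 64 = 16$)
$\sqrt{M{\left(0,4 \right)} 2 + v{\left(4 \right)}} X 46 = \sqrt{\left(- \frac{11}{4} - 2\right) 2 + \left(5 + 2 \cdot 4^{2}\right)} 16 \cdot 46 = \sqrt{\left(- \frac{11}{4} - 2\right) 2 + \left(5 + 2 \cdot 16\right)} 16 \cdot 46 = \sqrt{\left(- \frac{19}{4}\right) 2 + \left(5 + 32\right)} 16 \cdot 46 = \sqrt{- \frac{19}{2} + 37} \cdot 16 \cdot 46 = \sqrt{\frac{55}{2}} \cdot 16 \cdot 46 = \frac{\sqrt{110}}{2} \cdot 16 \cdot 46 = 8 \sqrt{110} \cdot 46 = 368 \sqrt{110}$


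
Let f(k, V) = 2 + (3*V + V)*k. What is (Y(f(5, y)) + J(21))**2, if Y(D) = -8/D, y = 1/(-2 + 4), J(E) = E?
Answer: 3721/9 ≈ 413.44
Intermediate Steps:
y = 1/2 ≈ 0.50000
f(k, V) = 2 + 4*V*k (f(k, V) = 2 + (4*V)*k = 2 + 4*V*k)
(Y(f(5, y)) + J(21))**2 = (-8/(2 + 4*(1/2)*5) + 21)**2 = (-8/(2 + 10) + 21)**2 = (-8/12 + 21)**2 = (-8*1/12 + 21)**2 = (-2/3 + 21)**2 = (61/3)**2 = 3721/9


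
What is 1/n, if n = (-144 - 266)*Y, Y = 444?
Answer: -1/182040 ≈ -5.4933e-6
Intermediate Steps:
n = -182040 (n = (-144 - 266)*444 = -410*444 = -182040)
1/n = 1/(-182040) = -1/182040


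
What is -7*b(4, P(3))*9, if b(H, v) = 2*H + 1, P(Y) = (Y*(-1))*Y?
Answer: -567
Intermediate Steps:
P(Y) = -Y² (P(Y) = (-Y)*Y = -Y²)
b(H, v) = 1 + 2*H
-7*b(4, P(3))*9 = -7*(1 + 2*4)*9 = -7*(1 + 8)*9 = -7*9*9 = -63*9 = -567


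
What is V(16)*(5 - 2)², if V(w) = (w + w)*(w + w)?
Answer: 9216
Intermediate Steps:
V(w) = 4*w² (V(w) = (2*w)*(2*w) = 4*w²)
V(16)*(5 - 2)² = (4*16²)*(5 - 2)² = (4*256)*3² = 1024*9 = 9216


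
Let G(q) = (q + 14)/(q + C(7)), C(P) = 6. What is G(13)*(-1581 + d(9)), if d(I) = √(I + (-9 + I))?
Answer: -42606/19 ≈ -2242.4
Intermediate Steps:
d(I) = √(-9 + 2*I)
G(q) = (14 + q)/(6 + q) (G(q) = (q + 14)/(q + 6) = (14 + q)/(6 + q))
G(13)*(-1581 + d(9)) = ((14 + 13)/(6 + 13))*(-1581 + √(-9 + 2*9)) = (27/19)*(-1581 + √(-9 + 18)) = ((1/19)*27)*(-1581 + √9) = 27*(-1581 + 3)/19 = (27/19)*(-1578) = -42606/19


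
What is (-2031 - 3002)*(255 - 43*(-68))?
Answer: -15999907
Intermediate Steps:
(-2031 - 3002)*(255 - 43*(-68)) = -5033*(255 + 2924) = -5033*3179 = -15999907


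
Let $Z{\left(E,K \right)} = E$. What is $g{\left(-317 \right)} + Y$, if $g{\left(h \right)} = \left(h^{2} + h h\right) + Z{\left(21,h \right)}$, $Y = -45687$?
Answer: $155312$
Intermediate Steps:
$g{\left(h \right)} = 21 + 2 h^{2}$ ($g{\left(h \right)} = \left(h^{2} + h h\right) + 21 = \left(h^{2} + h^{2}\right) + 21 = 2 h^{2} + 21 = 21 + 2 h^{2}$)
$g{\left(-317 \right)} + Y = \left(21 + 2 \left(-317\right)^{2}\right) - 45687 = \left(21 + 2 \cdot 100489\right) - 45687 = \left(21 + 200978\right) - 45687 = 200999 - 45687 = 155312$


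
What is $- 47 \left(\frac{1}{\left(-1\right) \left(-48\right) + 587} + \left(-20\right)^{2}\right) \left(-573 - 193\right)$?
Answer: $\frac{9144544002}{635} \approx 1.4401 \cdot 10^{7}$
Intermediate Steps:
$- 47 \left(\frac{1}{\left(-1\right) \left(-48\right) + 587} + \left(-20\right)^{2}\right) \left(-573 - 193\right) = - 47 \left(\frac{1}{48 + 587} + 400\right) \left(-766\right) = - 47 \left(\frac{1}{635} + 400\right) \left(-766\right) = - 47 \cdot \frac{254001}{635} \left(-766\right) = \left(-47\right) \left(- \frac{194564766}{635}\right) = \frac{9144544002}{635}$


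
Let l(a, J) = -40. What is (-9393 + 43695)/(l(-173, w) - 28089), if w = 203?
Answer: -34302/28129 ≈ -1.2195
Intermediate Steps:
(-9393 + 43695)/(l(-173, w) - 28089) = (-9393 + 43695)/(-40 - 28089) = 34302/(-28129) = 34302*(-1/28129) = -34302/28129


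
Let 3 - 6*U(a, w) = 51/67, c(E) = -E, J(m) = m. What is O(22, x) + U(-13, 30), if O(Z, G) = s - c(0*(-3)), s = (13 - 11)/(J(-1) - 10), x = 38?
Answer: 141/737 ≈ 0.19132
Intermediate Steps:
U(a, w) = 25/67 (U(a, w) = 1/2 - 17/(2*67) = 1/2 - 1/6*51/67 = 1/2 - 17/134 = 25/67)
s = -2/11 (s = (13 - 11)/(-1 - 10) = 2/(-11) = 2*(-1/11) = -2/11 ≈ -0.18182)
O(Z, G) = -2/11 (O(Z, G) = -2/11 - (-1)*0*(-3) = -2/11 - (-1)*0 = -2/11 - 1*0 = -2/11 + 0 = -2/11)
O(22, x) + U(-13, 30) = -2/11 + 25/67 = 141/737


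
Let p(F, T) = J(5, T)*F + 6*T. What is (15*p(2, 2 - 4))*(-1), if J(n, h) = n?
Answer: 30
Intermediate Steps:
p(F, T) = 5*F + 6*T
(15*p(2, 2 - 4))*(-1) = (15*(5*2 + 6*(2 - 4)))*(-1) = (15*(10 + 6*(-2)))*(-1) = (15*(10 - 12))*(-1) = (15*(-2))*(-1) = -30*(-1) = 30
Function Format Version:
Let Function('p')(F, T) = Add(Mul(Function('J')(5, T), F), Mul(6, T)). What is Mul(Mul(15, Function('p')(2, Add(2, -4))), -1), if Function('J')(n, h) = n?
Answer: 30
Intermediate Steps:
Function('p')(F, T) = Add(Mul(5, F), Mul(6, T))
Mul(Mul(15, Function('p')(2, Add(2, -4))), -1) = Mul(Mul(15, Add(Mul(5, 2), Mul(6, Add(2, -4)))), -1) = Mul(Mul(15, Add(10, Mul(6, -2))), -1) = Mul(Mul(15, Add(10, -12)), -1) = Mul(Mul(15, -2), -1) = Mul(-30, -1) = 30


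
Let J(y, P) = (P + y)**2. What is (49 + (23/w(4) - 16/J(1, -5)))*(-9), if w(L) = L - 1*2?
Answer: -1071/2 ≈ -535.50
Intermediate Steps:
w(L) = -2 + L (w(L) = L - 2 = -2 + L)
(49 + (23/w(4) - 16/J(1, -5)))*(-9) = (49 + (23/(-2 + 4) - 16/(-5 + 1)**2))*(-9) = (49 + (23/2 - 16/((-4)**2)))*(-9) = (49 + (23*(1/2) - 16/16))*(-9) = (49 + (23/2 - 16*1/16))*(-9) = (49 + (23/2 - 1))*(-9) = (49 + 21/2)*(-9) = (119/2)*(-9) = -1071/2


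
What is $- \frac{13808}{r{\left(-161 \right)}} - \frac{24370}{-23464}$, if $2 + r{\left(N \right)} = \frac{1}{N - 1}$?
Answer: $\frac{26247223997}{3812900} \approx 6883.8$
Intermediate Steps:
$r{\left(N \right)} = -2 + \frac{1}{-1 + N}$ ($r{\left(N \right)} = -2 + \frac{1}{N - 1} = -2 + \frac{1}{-1 + N}$)
$- \frac{13808}{r{\left(-161 \right)}} - \frac{24370}{-23464} = - \frac{13808}{\frac{1}{-1 - 161} \left(3 - -322\right)} - \frac{24370}{-23464} = - \frac{13808}{\frac{1}{-162} \left(3 + 322\right)} - - \frac{12185}{11732} = - \frac{13808}{\left(- \frac{1}{162}\right) 325} + \frac{12185}{11732} = - \frac{13808}{- \frac{325}{162}} + \frac{12185}{11732} = \left(-13808\right) \left(- \frac{162}{325}\right) + \frac{12185}{11732} = \frac{2236896}{325} + \frac{12185}{11732} = \frac{26247223997}{3812900}$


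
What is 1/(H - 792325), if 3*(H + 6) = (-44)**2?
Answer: -3/2375057 ≈ -1.2631e-6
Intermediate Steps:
H = 1918/3 (H = -6 + (1/3)*(-44)**2 = -6 + (1/3)*1936 = -6 + 1936/3 = 1918/3 ≈ 639.33)
1/(H - 792325) = 1/(1918/3 - 792325) = 1/(-2375057/3) = -3/2375057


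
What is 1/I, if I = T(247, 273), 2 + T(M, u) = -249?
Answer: -1/251 ≈ -0.0039841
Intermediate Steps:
T(M, u) = -251 (T(M, u) = -2 - 249 = -251)
I = -251
1/I = 1/(-251) = -1/251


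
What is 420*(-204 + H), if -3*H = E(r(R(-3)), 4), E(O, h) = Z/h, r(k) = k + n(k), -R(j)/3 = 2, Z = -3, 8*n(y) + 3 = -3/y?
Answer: -85575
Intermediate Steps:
n(y) = -3/8 - 3/(8*y) (n(y) = -3/8 + (-3/y)/8 = -3/8 - 3/(8*y))
R(j) = -6 (R(j) = -3*2 = -6)
r(k) = k + 3*(-1 - k)/(8*k)
E(O, h) = -3/h
H = ¼ (H = -(-1)/4 = -⅓*(-¾) = ¼ ≈ 0.25000)
420*(-204 + H) = 420*(-204 + ¼) = 420*(-815/4) = -85575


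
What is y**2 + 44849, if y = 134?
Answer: 62805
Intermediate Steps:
y**2 + 44849 = 134**2 + 44849 = 17956 + 44849 = 62805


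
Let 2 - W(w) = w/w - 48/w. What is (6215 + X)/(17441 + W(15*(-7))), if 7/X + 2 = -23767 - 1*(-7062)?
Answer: 1817094965/5099427489 ≈ 0.35633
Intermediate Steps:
X = -7/16707 (X = 7/(-2 + (-23767 - 1*(-7062))) = 7/(-2 + (-23767 + 7062)) = 7/(-2 - 16705) = 7/(-16707) = 7*(-1/16707) = -7/16707 ≈ -0.00041899)
W(w) = 1 + 48/w (W(w) = 2 - (w/w - 48/w) = 2 - (1 - 48/w) = 2 + (-1 + 48/w) = 1 + 48/w)
(6215 + X)/(17441 + W(15*(-7))) = (6215 - 7/16707)/(17441 + (48 + 15*(-7))/((15*(-7)))) = 103833998/(16707*(17441 + (48 - 105)/(-105))) = 103833998/(16707*(17441 - 1/105*(-57))) = 103833998/(16707*(17441 + 19/35)) = 103833998/(16707*(610454/35)) = (103833998/16707)*(35/610454) = 1817094965/5099427489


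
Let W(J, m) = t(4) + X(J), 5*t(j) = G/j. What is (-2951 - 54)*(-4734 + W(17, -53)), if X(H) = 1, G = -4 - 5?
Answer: 56896069/4 ≈ 1.4224e+7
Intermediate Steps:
G = -9
t(j) = -9/(5*j) (t(j) = (-9/j)/5 = -9/(5*j))
W(J, m) = 11/20 (W(J, m) = -9/5/4 + 1 = -9/5*¼ + 1 = -9/20 + 1 = 11/20)
(-2951 - 54)*(-4734 + W(17, -53)) = (-2951 - 54)*(-4734 + 11/20) = -3005*(-94669/20) = 56896069/4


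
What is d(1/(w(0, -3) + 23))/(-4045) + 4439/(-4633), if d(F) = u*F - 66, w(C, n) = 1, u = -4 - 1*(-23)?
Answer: -84737495/89954328 ≈ -0.94201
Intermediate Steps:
u = 19 (u = -4 + 23 = 19)
d(F) = -66 + 19*F (d(F) = 19*F - 66 = -66 + 19*F)
d(1/(w(0, -3) + 23))/(-4045) + 4439/(-4633) = (-66 + 19/(1 + 23))/(-4045) + 4439/(-4633) = (-66 + 19/24)*(-1/4045) + 4439*(-1/4633) = (-66 + 19*(1/24))*(-1/4045) - 4439/4633 = (-66 + 19/24)*(-1/4045) - 4439/4633 = -1565/24*(-1/4045) - 4439/4633 = 313/19416 - 4439/4633 = -84737495/89954328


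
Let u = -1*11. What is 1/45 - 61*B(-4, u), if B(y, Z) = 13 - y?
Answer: -46664/45 ≈ -1037.0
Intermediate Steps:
u = -11
1/45 - 61*B(-4, u) = 1/45 - 61*(13 - 1*(-4)) = 1/45 - 61*(13 + 4) = 1/45 - 61*17 = 1/45 - 1037 = -46664/45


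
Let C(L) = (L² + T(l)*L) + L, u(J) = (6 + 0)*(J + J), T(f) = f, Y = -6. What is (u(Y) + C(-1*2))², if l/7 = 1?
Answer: 7056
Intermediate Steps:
l = 7 (l = 7*1 = 7)
u(J) = 12*J (u(J) = 6*(2*J) = 12*J)
C(L) = L² + 8*L (C(L) = (L² + 7*L) + L = L² + 8*L)
(u(Y) + C(-1*2))² = (12*(-6) + (-1*2)*(8 - 1*2))² = (-72 - 2*(8 - 2))² = (-72 - 2*6)² = (-72 - 12)² = (-84)² = 7056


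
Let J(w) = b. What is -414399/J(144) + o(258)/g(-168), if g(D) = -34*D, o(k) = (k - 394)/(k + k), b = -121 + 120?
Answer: 8980855127/21672 ≈ 4.1440e+5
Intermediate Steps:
b = -1
o(k) = (-394 + k)/(2*k) (o(k) = (-394 + k)/((2*k)) = (-394 + k)*(1/(2*k)) = (-394 + k)/(2*k))
J(w) = -1
-414399/J(144) + o(258)/g(-168) = -414399/(-1) + ((½)*(-394 + 258)/258)/((-34*(-168))) = -414399*(-1) + ((½)*(1/258)*(-136))/5712 = 414399 - 34/129*1/5712 = 414399 - 1/21672 = 8980855127/21672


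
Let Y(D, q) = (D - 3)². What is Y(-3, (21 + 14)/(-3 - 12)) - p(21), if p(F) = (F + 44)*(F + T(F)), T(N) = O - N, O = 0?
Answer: 36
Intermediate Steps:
T(N) = -N (T(N) = 0 - N = -N)
Y(D, q) = (-3 + D)²
p(F) = 0 (p(F) = (F + 44)*(F - F) = (44 + F)*0 = 0)
Y(-3, (21 + 14)/(-3 - 12)) - p(21) = (-3 - 3)² - 1*0 = (-6)² + 0 = 36 + 0 = 36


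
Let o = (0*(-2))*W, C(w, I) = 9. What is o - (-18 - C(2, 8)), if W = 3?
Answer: 27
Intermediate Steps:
o = 0 (o = (0*(-2))*3 = 0*3 = 0)
o - (-18 - C(2, 8)) = 0 - (-18 - 1*9) = 0 - (-18 - 9) = 0 - 1*(-27) = 0 + 27 = 27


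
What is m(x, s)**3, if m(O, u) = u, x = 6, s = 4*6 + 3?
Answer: 19683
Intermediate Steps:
s = 27 (s = 24 + 3 = 27)
m(x, s)**3 = 27**3 = 19683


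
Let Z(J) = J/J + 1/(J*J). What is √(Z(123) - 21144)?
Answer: I*√319872446/123 ≈ 145.41*I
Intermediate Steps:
Z(J) = 1 + J⁻²
√(Z(123) - 21144) = √((1 + 123⁻²) - 21144) = √((1 + 1/15129) - 21144) = √(15130/15129 - 21144) = √(-319872446/15129) = I*√319872446/123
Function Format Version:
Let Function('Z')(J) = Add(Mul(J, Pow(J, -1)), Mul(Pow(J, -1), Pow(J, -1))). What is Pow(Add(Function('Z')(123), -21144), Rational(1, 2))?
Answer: Mul(Rational(1, 123), I, Pow(319872446, Rational(1, 2))) ≈ Mul(145.41, I)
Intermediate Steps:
Function('Z')(J) = Add(1, Pow(J, -2))
Pow(Add(Function('Z')(123), -21144), Rational(1, 2)) = Pow(Add(Add(1, Pow(123, -2)), -21144), Rational(1, 2)) = Pow(Add(Add(1, Rational(1, 15129)), -21144), Rational(1, 2)) = Pow(Add(Rational(15130, 15129), -21144), Rational(1, 2)) = Pow(Rational(-319872446, 15129), Rational(1, 2)) = Mul(Rational(1, 123), I, Pow(319872446, Rational(1, 2)))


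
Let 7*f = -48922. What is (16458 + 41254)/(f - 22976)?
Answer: -201992/104877 ≈ -1.9260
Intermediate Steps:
f = -48922/7 (f = (⅐)*(-48922) = -48922/7 ≈ -6988.9)
(16458 + 41254)/(f - 22976) = (16458 + 41254)/(-48922/7 - 22976) = 57712/(-209754/7) = 57712*(-7/209754) = -201992/104877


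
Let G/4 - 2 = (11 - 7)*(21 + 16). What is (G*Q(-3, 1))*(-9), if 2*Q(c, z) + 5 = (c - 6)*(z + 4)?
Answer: 135000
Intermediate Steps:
Q(c, z) = -5/2 + (-6 + c)*(4 + z)/2 (Q(c, z) = -5/2 + ((c - 6)*(z + 4))/2 = -5/2 + ((-6 + c)*(4 + z))/2 = -5/2 + (-6 + c)*(4 + z)/2)
G = 600 (G = 8 + 4*((11 - 7)*(21 + 16)) = 8 + 4*(4*37) = 8 + 4*148 = 8 + 592 = 600)
(G*Q(-3, 1))*(-9) = (600*(-29/2 - 3*1 + 2*(-3) + (½)*(-3)*1))*(-9) = (600*(-29/2 - 3 - 6 - 3/2))*(-9) = (600*(-25))*(-9) = -15000*(-9) = 135000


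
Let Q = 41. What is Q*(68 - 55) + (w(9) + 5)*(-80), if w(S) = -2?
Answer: 293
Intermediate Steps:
Q*(68 - 55) + (w(9) + 5)*(-80) = 41*(68 - 55) + (-2 + 5)*(-80) = 41*13 + 3*(-80) = 533 - 240 = 293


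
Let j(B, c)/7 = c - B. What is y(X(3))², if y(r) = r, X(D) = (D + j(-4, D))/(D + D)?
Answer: 676/9 ≈ 75.111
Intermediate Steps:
j(B, c) = -7*B + 7*c (j(B, c) = 7*(c - B) = -7*B + 7*c)
X(D) = (28 + 8*D)/(2*D) (X(D) = (D + (-7*(-4) + 7*D))/(D + D) = (D + (28 + 7*D))/((2*D)) = (28 + 8*D)*(1/(2*D)) = (28 + 8*D)/(2*D))
y(X(3))² = (4 + 14/3)² = (26/3)² = 676/9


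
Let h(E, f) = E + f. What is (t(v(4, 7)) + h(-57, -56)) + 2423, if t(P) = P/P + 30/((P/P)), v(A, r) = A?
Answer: 2341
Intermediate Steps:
t(P) = 31 (t(P) = 1 + 30/1 = 1 + 30*1 = 1 + 30 = 31)
(t(v(4, 7)) + h(-57, -56)) + 2423 = (31 + (-57 - 56)) + 2423 = (31 - 113) + 2423 = -82 + 2423 = 2341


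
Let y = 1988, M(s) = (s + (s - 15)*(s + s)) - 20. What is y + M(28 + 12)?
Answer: 4008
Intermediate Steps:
M(s) = -20 + s + 2*s*(-15 + s) (M(s) = (s + (-15 + s)*(2*s)) - 20 = (s + 2*s*(-15 + s)) - 20 = -20 + s + 2*s*(-15 + s))
y + M(28 + 12) = 1988 + (-20 - 29*(28 + 12) + 2*(28 + 12)²) = 1988 + (-20 - 29*40 + 2*40²) = 1988 + (-20 - 1160 + 2*1600) = 1988 + (-20 - 1160 + 3200) = 1988 + 2020 = 4008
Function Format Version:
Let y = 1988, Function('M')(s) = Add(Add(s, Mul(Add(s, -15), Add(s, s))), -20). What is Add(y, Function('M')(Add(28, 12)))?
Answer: 4008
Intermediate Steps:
Function('M')(s) = Add(-20, s, Mul(2, s, Add(-15, s))) (Function('M')(s) = Add(Add(s, Mul(Add(-15, s), Mul(2, s))), -20) = Add(Add(s, Mul(2, s, Add(-15, s))), -20) = Add(-20, s, Mul(2, s, Add(-15, s))))
Add(y, Function('M')(Add(28, 12))) = Add(1988, Add(-20, Mul(-29, Add(28, 12)), Mul(2, Pow(Add(28, 12), 2)))) = Add(1988, Add(-20, Mul(-29, 40), Mul(2, Pow(40, 2)))) = Add(1988, Add(-20, -1160, Mul(2, 1600))) = Add(1988, Add(-20, -1160, 3200)) = Add(1988, 2020) = 4008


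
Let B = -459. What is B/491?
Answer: -459/491 ≈ -0.93483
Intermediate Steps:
B/491 = -459/491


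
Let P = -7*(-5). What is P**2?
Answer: 1225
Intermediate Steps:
P = 35
P**2 = 35**2 = 1225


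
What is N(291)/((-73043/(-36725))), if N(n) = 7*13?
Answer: 3341975/73043 ≈ 45.754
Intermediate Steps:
N(n) = 91
N(291)/((-73043/(-36725))) = 91/((-73043/(-36725))) = 91/((-73043*(-1/36725))) = 91/(73043/36725) = 91*(36725/73043) = 3341975/73043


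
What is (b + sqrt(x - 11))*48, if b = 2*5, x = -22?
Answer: 480 + 48*I*sqrt(33) ≈ 480.0 + 275.74*I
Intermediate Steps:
b = 10
(b + sqrt(x - 11))*48 = (10 + sqrt(-22 - 11))*48 = (10 + sqrt(-33))*48 = (10 + I*sqrt(33))*48 = 480 + 48*I*sqrt(33)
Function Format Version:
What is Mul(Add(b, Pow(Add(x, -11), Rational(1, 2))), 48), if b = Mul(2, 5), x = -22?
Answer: Add(480, Mul(48, I, Pow(33, Rational(1, 2)))) ≈ Add(480.00, Mul(275.74, I))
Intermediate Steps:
b = 10
Mul(Add(b, Pow(Add(x, -11), Rational(1, 2))), 48) = Mul(Add(10, Pow(Add(-22, -11), Rational(1, 2))), 48) = Mul(Add(10, Pow(-33, Rational(1, 2))), 48) = Mul(Add(10, Mul(I, Pow(33, Rational(1, 2)))), 48) = Add(480, Mul(48, I, Pow(33, Rational(1, 2))))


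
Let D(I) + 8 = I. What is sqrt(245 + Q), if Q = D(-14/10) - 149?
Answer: sqrt(2165)/5 ≈ 9.3059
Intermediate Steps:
D(I) = -8 + I
Q = -792/5 (Q = (-8 - 14/10) - 149 = (-8 - 14*1/10) - 149 = (-8 - 7/5) - 149 = -47/5 - 149 = -792/5 ≈ -158.40)
sqrt(245 + Q) = sqrt(245 - 792/5) = sqrt(433/5) = sqrt(2165)/5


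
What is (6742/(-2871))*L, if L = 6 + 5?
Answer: -6742/261 ≈ -25.831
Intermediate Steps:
L = 11
(6742/(-2871))*L = (6742/(-2871))*11 = (6742*(-1/2871))*11 = -6742/2871*11 = -6742/261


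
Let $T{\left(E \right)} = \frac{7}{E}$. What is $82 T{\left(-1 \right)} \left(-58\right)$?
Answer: $33292$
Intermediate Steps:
$82 T{\left(-1 \right)} \left(-58\right) = 82 \frac{7}{-1} \left(-58\right) = 82 \cdot 7 \left(-1\right) \left(-58\right) = 82 \left(-7\right) \left(-58\right) = \left(-574\right) \left(-58\right) = 33292$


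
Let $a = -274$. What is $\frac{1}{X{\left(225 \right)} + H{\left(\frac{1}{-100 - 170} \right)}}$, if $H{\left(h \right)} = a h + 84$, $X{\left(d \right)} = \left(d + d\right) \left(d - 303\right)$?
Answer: $- \frac{135}{4727023} \approx -2.8559 \cdot 10^{-5}$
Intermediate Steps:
$X{\left(d \right)} = 2 d \left(-303 + d\right)$
$H{\left(h \right)} = 84 - 274 h$ ($H{\left(h \right)} = - 274 h + 84 = 84 - 274 h$)
$\frac{1}{X{\left(225 \right)} + H{\left(\frac{1}{-100 - 170} \right)}} = \frac{1}{2 \cdot 225 \left(-303 + 225\right) + \left(84 - \frac{274}{-100 - 170}\right)} = \frac{1}{2 \cdot 225 \left(-78\right) + \left(84 - \frac{274}{-270}\right)} = \frac{1}{-35100 + \left(84 - - \frac{137}{135}\right)} = \frac{1}{-35100 + \left(84 + \frac{137}{135}\right)} = \frac{1}{-35100 + \frac{11477}{135}} = \frac{1}{- \frac{4727023}{135}} = - \frac{135}{4727023}$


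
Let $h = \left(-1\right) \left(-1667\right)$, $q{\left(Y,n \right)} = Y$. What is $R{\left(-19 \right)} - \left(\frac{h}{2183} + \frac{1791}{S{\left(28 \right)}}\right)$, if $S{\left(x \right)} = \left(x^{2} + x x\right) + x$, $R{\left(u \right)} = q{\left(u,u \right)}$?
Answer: $- \frac{24255859}{1161356} \approx -20.886$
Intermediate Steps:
$R{\left(u \right)} = u$
$h = 1667$
$S{\left(x \right)} = x + 2 x^{2}$ ($S{\left(x \right)} = \left(x^{2} + x^{2}\right) + x = 2 x^{2} + x = x + 2 x^{2}$)
$R{\left(-19 \right)} - \left(\frac{h}{2183} + \frac{1791}{S{\left(28 \right)}}\right) = -19 - \left(\frac{1667}{2183} + \frac{1791}{28 \left(1 + 2 \cdot 28\right)}\right) = -19 - \left(1667 \cdot \frac{1}{2183} + \frac{1791}{28 \left(1 + 56\right)}\right) = -19 - \left(\frac{1667}{2183} + \frac{1791}{28 \cdot 57}\right) = -19 - \left(\frac{1667}{2183} + \frac{1791}{1596}\right) = -19 - \left(\frac{1667}{2183} + 1791 \cdot \frac{1}{1596}\right) = -19 - \left(\frac{1667}{2183} + \frac{597}{532}\right) = -19 - \frac{2190095}{1161356} = - \frac{24255859}{1161356}$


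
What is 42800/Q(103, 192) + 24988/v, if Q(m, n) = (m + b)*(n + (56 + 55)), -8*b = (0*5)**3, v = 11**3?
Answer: 836817292/41539179 ≈ 20.145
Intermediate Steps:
v = 1331
b = 0 (b = -(0*5)**3/8 = -1/8*0**3 = -1/8*0 = 0)
Q(m, n) = m*(111 + n) (Q(m, n) = (m + 0)*(n + (56 + 55)) = m*(n + 111) = m*(111 + n))
42800/Q(103, 192) + 24988/v = 42800/((103*(111 + 192))) + 24988/1331 = 42800/((103*303)) + 24988*(1/1331) = 42800/31209 + 24988/1331 = 836817292/41539179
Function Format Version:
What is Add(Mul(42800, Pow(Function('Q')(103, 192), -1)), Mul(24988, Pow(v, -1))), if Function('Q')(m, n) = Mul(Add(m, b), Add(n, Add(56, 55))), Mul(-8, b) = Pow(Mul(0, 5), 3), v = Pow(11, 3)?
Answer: Rational(836817292, 41539179) ≈ 20.145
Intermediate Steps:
v = 1331
b = 0 (b = Mul(Rational(-1, 8), Pow(Mul(0, 5), 3)) = Mul(Rational(-1, 8), Pow(0, 3)) = Mul(Rational(-1, 8), 0) = 0)
Function('Q')(m, n) = Mul(m, Add(111, n)) (Function('Q')(m, n) = Mul(Add(m, 0), Add(n, Add(56, 55))) = Mul(m, Add(n, 111)) = Mul(m, Add(111, n)))
Add(Mul(42800, Pow(Function('Q')(103, 192), -1)), Mul(24988, Pow(v, -1))) = Add(Mul(42800, Pow(Mul(103, Add(111, 192)), -1)), Mul(24988, Pow(1331, -1))) = Add(Mul(42800, Pow(Mul(103, 303), -1)), Mul(24988, Rational(1, 1331))) = Add(Mul(42800, Pow(31209, -1)), Rational(24988, 1331)) = Add(Mul(42800, Rational(1, 31209)), Rational(24988, 1331)) = Add(Rational(42800, 31209), Rational(24988, 1331)) = Rational(836817292, 41539179)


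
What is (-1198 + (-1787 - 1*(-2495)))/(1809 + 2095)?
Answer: -245/1952 ≈ -0.12551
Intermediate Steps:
(-1198 + (-1787 - 1*(-2495)))/(1809 + 2095) = (-1198 + (-1787 + 2495))/3904 = (-1198 + 708)*(1/3904) = -490*1/3904 = -245/1952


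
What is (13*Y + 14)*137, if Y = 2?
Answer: 5480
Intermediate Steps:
(13*Y + 14)*137 = (13*2 + 14)*137 = (26 + 14)*137 = 40*137 = 5480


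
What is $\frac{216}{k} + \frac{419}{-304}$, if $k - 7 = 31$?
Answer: $\frac{1309}{304} \approx 4.3059$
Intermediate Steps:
$k = 38$ ($k = 7 + 31 = 38$)
$\frac{216}{k} + \frac{419}{-304} = \frac{216}{38} + \frac{419}{-304} = 216 \cdot \frac{1}{38} + 419 \left(- \frac{1}{304}\right) = \frac{108}{19} - \frac{419}{304} = \frac{1309}{304}$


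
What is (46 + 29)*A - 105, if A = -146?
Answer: -11055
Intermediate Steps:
(46 + 29)*A - 105 = (46 + 29)*(-146) - 105 = 75*(-146) - 105 = -10950 - 105 = -11055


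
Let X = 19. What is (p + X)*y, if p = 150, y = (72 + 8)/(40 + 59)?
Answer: 13520/99 ≈ 136.57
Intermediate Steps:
y = 80/99 ≈ 0.80808
(p + X)*y = (150 + 19)*(80/99) = 169*(80/99) = 13520/99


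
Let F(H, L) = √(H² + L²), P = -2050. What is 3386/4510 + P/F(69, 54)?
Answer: 1693/2255 - 2050*√853/2559 ≈ -22.646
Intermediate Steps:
3386/4510 + P/F(69, 54) = 3386/4510 - 2050/√(69² + 54²) = 3386*(1/4510) - 2050/√(4761 + 2916) = 1693/2255 - 2050*√853/2559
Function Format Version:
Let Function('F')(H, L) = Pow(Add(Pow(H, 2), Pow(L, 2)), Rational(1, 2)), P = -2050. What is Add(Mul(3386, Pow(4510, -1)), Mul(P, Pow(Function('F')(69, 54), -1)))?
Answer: Add(Rational(1693, 2255), Mul(Rational(-2050, 2559), Pow(853, Rational(1, 2)))) ≈ -22.646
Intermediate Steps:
Add(Mul(3386, Pow(4510, -1)), Mul(P, Pow(Function('F')(69, 54), -1))) = Add(Mul(3386, Pow(4510, -1)), Mul(-2050, Pow(Pow(Add(Pow(69, 2), Pow(54, 2)), Rational(1, 2)), -1))) = Add(Mul(3386, Rational(1, 4510)), Mul(-2050, Pow(Pow(Add(4761, 2916), Rational(1, 2)), -1))) = Add(Rational(1693, 2255), Mul(-2050, Pow(Pow(7677, Rational(1, 2)), -1))) = Add(Rational(1693, 2255), Mul(-2050, Pow(Mul(3, Pow(853, Rational(1, 2))), -1))) = Add(Rational(1693, 2255), Mul(-2050, Mul(Rational(1, 2559), Pow(853, Rational(1, 2))))) = Add(Rational(1693, 2255), Mul(Rational(-2050, 2559), Pow(853, Rational(1, 2))))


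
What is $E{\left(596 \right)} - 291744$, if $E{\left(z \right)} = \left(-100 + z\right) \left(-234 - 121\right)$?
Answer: $-467824$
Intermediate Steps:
$E{\left(z \right)} = 35500 - 355 z$ ($E{\left(z \right)} = \left(-100 + z\right) \left(-355\right) = 35500 - 355 z$)
$E{\left(596 \right)} - 291744 = \left(35500 - 211580\right) - 291744 = -176080 - 291744 = -467824$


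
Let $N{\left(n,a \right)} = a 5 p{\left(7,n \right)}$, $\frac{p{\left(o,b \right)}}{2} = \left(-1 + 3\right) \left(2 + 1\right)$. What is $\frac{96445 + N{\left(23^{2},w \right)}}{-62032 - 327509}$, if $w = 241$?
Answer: $- \frac{2705}{9501} \approx -0.28471$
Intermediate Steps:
$p{\left(o,b \right)} = 12$ ($p{\left(o,b \right)} = 2 \left(-1 + 3\right) \left(2 + 1\right) = 2 \cdot 2 \cdot 3 = 2 \cdot 6 = 12$)
$N{\left(n,a \right)} = 60 a$ ($N{\left(n,a \right)} = a 5 \cdot 12 = 5 a 12 = 60 a$)
$\frac{96445 + N{\left(23^{2},w \right)}}{-62032 - 327509} = \frac{96445 + 60 \cdot 241}{-62032 - 327509} = \frac{96445 + 14460}{-389541} = 110905 \left(- \frac{1}{389541}\right) = - \frac{2705}{9501}$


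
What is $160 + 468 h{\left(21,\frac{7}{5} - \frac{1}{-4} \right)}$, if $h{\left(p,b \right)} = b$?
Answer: $\frac{4661}{5} \approx 932.2$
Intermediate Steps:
$160 + 468 h{\left(21,\frac{7}{5} - \frac{1}{-4} \right)} = 160 + 468 \left(\frac{7}{5} - \frac{1}{-4}\right) = 160 + 468 \left(7 \cdot \frac{1}{5} - - \frac{1}{4}\right) = 160 + 468 \left(\frac{7}{5} + \frac{1}{4}\right) = 160 + 468 \cdot \frac{33}{20} = 160 + \frac{3861}{5} = \frac{4661}{5}$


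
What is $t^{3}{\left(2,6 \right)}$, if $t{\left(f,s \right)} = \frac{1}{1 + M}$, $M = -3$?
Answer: $- \frac{1}{8} \approx -0.125$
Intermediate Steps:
$t{\left(f,s \right)} = - \frac{1}{2}$ ($t{\left(f,s \right)} = \frac{1}{1 - 3} = \frac{1}{-2} = - \frac{1}{2}$)
$t^{3}{\left(2,6 \right)} = \left(- \frac{1}{2}\right)^{3} = - \frac{1}{8}$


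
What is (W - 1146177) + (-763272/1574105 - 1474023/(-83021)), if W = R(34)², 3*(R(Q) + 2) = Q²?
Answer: -19266081900704258/19281212145 ≈ -9.9922e+5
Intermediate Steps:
R(Q) = -2 + Q²/3
W = 1322500/9 (W = (-2 + (⅓)*34²)² = (-2 + (⅓)*1156)² = (-2 + 1156/3)² = (1150/3)² = 1322500/9 ≈ 1.4694e+5)
(W - 1146177) + (-763272/1574105 - 1474023/(-83021)) = (1322500/9 - 1146177) + (-763272/1574105 - 1474023/(-83021)) = -8993093/9 + (-763272*1/1574105 - 1474023*(-1/83021)) = -8993093/9 + (-763272/1574105 + 1474023/83021) = -8993093/9 + 36998350323/2142356905 = -19266081900704258/19281212145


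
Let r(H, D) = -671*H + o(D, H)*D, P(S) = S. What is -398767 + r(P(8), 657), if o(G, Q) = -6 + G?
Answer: 23572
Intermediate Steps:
r(H, D) = -671*H + D*(-6 + D) (r(H, D) = -671*H + (-6 + D)*D = -671*H + D*(-6 + D))
-398767 + r(P(8), 657) = -398767 + (-671*8 + 657*(-6 + 657)) = -398767 + (-5368 + 657*651) = -398767 + (-5368 + 427707) = -398767 + 422339 = 23572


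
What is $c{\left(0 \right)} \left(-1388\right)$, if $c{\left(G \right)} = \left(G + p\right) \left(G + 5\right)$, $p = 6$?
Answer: $-41640$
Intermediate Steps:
$c{\left(G \right)} = \left(5 + G\right) \left(6 + G\right)$ ($c{\left(G \right)} = \left(G + 6\right) \left(G + 5\right) = \left(6 + G\right) \left(5 + G\right) = \left(5 + G\right) \left(6 + G\right)$)
$c{\left(0 \right)} \left(-1388\right) = \left(30 + 0^{2} + 11 \cdot 0\right) \left(-1388\right) = \left(30 + 0 + 0\right) \left(-1388\right) = 30 \left(-1388\right) = -41640$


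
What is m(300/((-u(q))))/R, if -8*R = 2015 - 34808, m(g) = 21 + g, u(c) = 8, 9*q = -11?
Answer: -44/10931 ≈ -0.0040253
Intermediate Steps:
q = -11/9 (q = (⅑)*(-11) = -11/9 ≈ -1.2222)
R = 32793/8 (R = -(2015 - 34808)/8 = -⅛*(-32793) = 32793/8 ≈ 4099.1)
m(300/((-u(q))))/R = (21 + 300/((-1*8)))/(32793/8) = (21 + 300/(-8))*(8/32793) = (21 + 300*(-⅛))*(8/32793) = (21 - 75/2)*(8/32793) = -33/2*8/32793 = -44/10931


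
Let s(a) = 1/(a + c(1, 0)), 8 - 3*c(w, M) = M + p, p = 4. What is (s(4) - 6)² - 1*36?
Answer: -567/256 ≈ -2.2148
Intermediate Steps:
c(w, M) = 4/3 - M/3 (c(w, M) = 8/3 - (M + 4)/3 = 8/3 - (4 + M)/3 = 8/3 + (-4/3 - M/3) = 4/3 - M/3)
s(a) = 1/(4/3 + a) (s(a) = 1/(a + (4/3 - ⅓*0)) = 1/(a + (4/3 + 0)) = 1/(a + 4/3) = 1/(4/3 + a))
(s(4) - 6)² - 1*36 = (3/(4 + 3*4) - 6)² - 1*36 = (3/(4 + 12) - 6)² - 36 = (3/16 - 6)² - 36 = (-93/16)² - 36 = 8649/256 - 36 = -567/256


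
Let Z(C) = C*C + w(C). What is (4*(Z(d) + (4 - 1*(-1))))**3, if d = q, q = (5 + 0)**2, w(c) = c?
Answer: 17984728000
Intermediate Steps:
q = 25 (q = 5**2 = 25)
d = 25
Z(C) = C + C**2 (Z(C) = C*C + C = C**2 + C = C + C**2)
(4*(Z(d) + (4 - 1*(-1))))**3 = (4*(25*(1 + 25) + (4 - 1*(-1))))**3 = (4*(25*26 + (4 + 1)))**3 = (4*(650 + 5))**3 = (4*655)**3 = 2620**3 = 17984728000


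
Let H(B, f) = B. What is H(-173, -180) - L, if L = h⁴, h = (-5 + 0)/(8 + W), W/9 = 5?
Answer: -1365053838/7890481 ≈ -173.00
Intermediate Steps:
W = 45 (W = 9*5 = 45)
h = -5/53 (h = (-5 + 0)/(8 + 45) = -5/53 ≈ -0.094340)
L = 625/7890481 (L = (-5/53)⁴ = 625/7890481 ≈ 7.9209e-5)
H(-173, -180) - L = -173 - 1*625/7890481 = -173 - 625/7890481 = -1365053838/7890481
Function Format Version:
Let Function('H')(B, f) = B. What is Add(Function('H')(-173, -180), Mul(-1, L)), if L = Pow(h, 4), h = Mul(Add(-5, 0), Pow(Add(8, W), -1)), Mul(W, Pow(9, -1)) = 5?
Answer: Rational(-1365053838, 7890481) ≈ -173.00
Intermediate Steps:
W = 45 (W = Mul(9, 5) = 45)
h = Rational(-5, 53) (h = Mul(Add(-5, 0), Pow(Add(8, 45), -1)) = Mul(-5, Pow(53, -1)) = Mul(-5, Rational(1, 53)) = Rational(-5, 53) ≈ -0.094340)
L = Rational(625, 7890481) (L = Pow(Rational(-5, 53), 4) = Rational(625, 7890481) ≈ 7.9209e-5)
Add(Function('H')(-173, -180), Mul(-1, L)) = Add(-173, Mul(-1, Rational(625, 7890481))) = Add(-173, Rational(-625, 7890481)) = Rational(-1365053838, 7890481)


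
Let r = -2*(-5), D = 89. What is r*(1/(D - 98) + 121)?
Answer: 10880/9 ≈ 1208.9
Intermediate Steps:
r = 10
r*(1/(D - 98) + 121) = 10*(1/(89 - 98) + 121) = 10*(1/(-9) + 121) = 10*(-⅑ + 121) = 10*(1088/9) = 10880/9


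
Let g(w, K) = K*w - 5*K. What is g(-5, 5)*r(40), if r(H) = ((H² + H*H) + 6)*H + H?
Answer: -6414000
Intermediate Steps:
r(H) = H + H*(6 + 2*H²) (r(H) = ((H² + H²) + 6)*H + H = (2*H² + 6)*H + H = (6 + 2*H²)*H + H = H*(6 + 2*H²) + H = H + H*(6 + 2*H²))
g(w, K) = -5*K + K*w
g(-5, 5)*r(40) = (5*(-5 - 5))*(40*(7 + 2*40²)) = (5*(-10))*(40*(7 + 2*1600)) = -2000*(7 + 3200) = -2000*3207 = -50*128280 = -6414000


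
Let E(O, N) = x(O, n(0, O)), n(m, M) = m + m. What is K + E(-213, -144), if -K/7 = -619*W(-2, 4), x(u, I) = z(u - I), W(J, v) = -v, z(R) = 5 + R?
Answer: -17540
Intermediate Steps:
n(m, M) = 2*m
x(u, I) = 5 + u - I (x(u, I) = 5 + (u - I) = 5 + u - I)
E(O, N) = 5 + O (E(O, N) = 5 + O - 2*0 = 5 + O - 1*0 = 5 + O + 0 = 5 + O)
K = -17332 (K = -(-4333)*(-1*4) = -(-4333)*(-4) = -7*2476 = -17332)
K + E(-213, -144) = -17332 + (5 - 213) = -17332 - 208 = -17540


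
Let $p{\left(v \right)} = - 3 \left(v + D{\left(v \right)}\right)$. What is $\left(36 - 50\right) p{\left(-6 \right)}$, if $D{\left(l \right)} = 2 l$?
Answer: $-756$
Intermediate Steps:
$p{\left(v \right)} = - 9 v$ ($p{\left(v \right)} = - 3 \left(v + 2 v\right) = - 3 \cdot 3 v = - 9 v$)
$\left(36 - 50\right) p{\left(-6 \right)} = \left(36 - 50\right) \left(\left(-9\right) \left(-6\right)\right) = \left(-14\right) 54 = -756$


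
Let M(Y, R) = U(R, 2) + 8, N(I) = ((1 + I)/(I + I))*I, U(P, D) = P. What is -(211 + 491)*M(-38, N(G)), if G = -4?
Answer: -4563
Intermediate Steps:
N(I) = ½ + I/2 (N(I) = ((1 + I)/((2*I)))*I = ((1 + I)*(1/(2*I)))*I = ((1 + I)/(2*I))*I = ½ + I/2)
M(Y, R) = 8 + R (M(Y, R) = R + 8 = 8 + R)
-(211 + 491)*M(-38, N(G)) = -(211 + 491)*(8 + (½ + (½)*(-4))) = -702*(8 + (½ - 2)) = -702*(8 - 3/2) = -702*13/2 = -1*4563 = -4563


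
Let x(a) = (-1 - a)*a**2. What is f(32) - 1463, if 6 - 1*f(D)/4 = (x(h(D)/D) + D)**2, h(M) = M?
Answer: -5039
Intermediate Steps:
x(a) = a**2*(-1 - a)
f(D) = 24 - 4*(-2 + D)**2 (f(D) = 24 - 4*((D/D)**2*(-1 - D/D) + D)**2 = 24 - 4*(1**2*(-1 - 1*1) + D)**2 = 24 - 4*(1*(-1 - 1) + D)**2 = 24 - 4*(1*(-2) + D)**2 = 24 - 4*(-2 + D)**2)
f(32) - 1463 = (24 - 4*(-2 + 32)**2) - 1463 = (24 - 4*30**2) - 1463 = (24 - 4*900) - 1463 = (24 - 3600) - 1463 = -3576 - 1463 = -5039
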